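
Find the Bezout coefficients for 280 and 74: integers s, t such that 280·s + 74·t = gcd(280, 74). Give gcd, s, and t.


Euclidean algorithm on (280, 74) — divide until remainder is 0:
  280 = 3 · 74 + 58
  74 = 1 · 58 + 16
  58 = 3 · 16 + 10
  16 = 1 · 10 + 6
  10 = 1 · 6 + 4
  6 = 1 · 4 + 2
  4 = 2 · 2 + 0
gcd(280, 74) = 2.
Track Bezout coefficients alongside the remainders: start with r₀ = 280 = a·1 + b·0 (s = 1, t = 0) and r₁ = 74 = a·0 + b·1 (s = 0, t = 1); each new remainder r_{k+1} = r_{k-1} − q_k·r_k inherits s_{k+1} = s_{k-1} − q_k·s_k, t_{k+1} = t_{k-1} − q_k·t_k, so r_k = a·s_k + b·t_k at every step:
  q = 3: r = 58, s = 1 − 3·0 = 1, t = 0 − 3·1 = -3  (check: 280·1 + 74·(-3) = 58)
  q = 1: r = 16, s = 0 − 1·1 = -1, t = 1 − 1·(-3) = 4  (check: 280·(-1) + 74·4 = 16)
  q = 3: r = 10, s = 1 − 3·(-1) = 4, t = -3 − 3·4 = -15  (check: 280·4 + 74·(-15) = 10)
  q = 1: r = 6, s = -1 − 1·4 = -5, t = 4 − 1·(-15) = 19  (check: 280·(-5) + 74·19 = 6)
  q = 1: r = 4, s = 4 − 1·(-5) = 9, t = -15 − 1·19 = -34  (check: 280·9 + 74·(-34) = 4)
  q = 1: r = 2, s = -5 − 1·9 = -14, t = 19 − 1·(-34) = 53  (check: 280·(-14) + 74·53 = 2)
The row with r = 2 (the gcd) gives the Bezout coefficients s = -14, t = 53.
Result: 280 · (-14) + 74 · (53) = 2.

gcd(280, 74) = 2; s = -14, t = 53 (check: 280·(-14) + 74·53 = 2).


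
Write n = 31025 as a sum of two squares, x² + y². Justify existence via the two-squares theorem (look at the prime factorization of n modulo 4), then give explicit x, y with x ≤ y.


Step 1: Factor n = 31025 = 5^2 · 17 · 73.
Step 2: Check the mod-4 condition on each prime factor: 5 ≡ 1 (mod 4), exponent 2; 17 ≡ 1 (mod 4), exponent 1; 73 ≡ 1 (mod 4), exponent 1.
All primes ≡ 3 (mod 4) appear to even exponent (or don't appear), so by the two-squares theorem n IS expressible as a sum of two squares.
Step 3: Build a representation. Group n = k² · m with k = 5 and m = 17 · 73 = 1241 (a product of primes ≡ 1 (mod 4)); a representation of m scales to one of n via (k·x)² + (k·y)² = k²(x² + y²). Each prime p ≡ 1 (mod 4) is itself a sum of two squares; find a² by testing p − a² for a perfect square:
  17: 17 − 1² = 16 = 4² ⇒ 17 = 1² + 4².
  73: 73 − 1² = 72, 73 − 2² = 69, 73 − 3² = 64 = 8² ⇒ 73 = 3² + 8².
  Combine using the Brahmagupta–Fibonacci identity (a² + b²)(c² + d²) = (ac − bd)² + (ad + bc)² = (ac + bd)² + (ad − bc)²:
  17 · 73 = 1241: from (1² + 4²)(3² + 8²), take (1·3 − 4·8, 1·8 + 4·3) = (3 − 32, 8 + 12) = (-29, 20); dropping signs (only squares matter) gives (29, 20); check 29² + 20² = 841 + 400 = 1241 ✓.
  Scale by k = 5: (5·29, 5·20) = (145, 100).
Step 4: Order so x ≤ y and verify: 100² + 145² = 10000 + 21025 = 31025 = n. ✓

n = 31025 = 100² + 145² (one valid representation with x ≤ y).


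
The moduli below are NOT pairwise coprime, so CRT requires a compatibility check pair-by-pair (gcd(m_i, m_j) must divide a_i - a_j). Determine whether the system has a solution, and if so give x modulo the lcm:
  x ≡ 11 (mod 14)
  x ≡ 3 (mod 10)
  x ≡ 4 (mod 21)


Moduli 14, 10, 21 are not pairwise coprime, so CRT works modulo lcm(m_i) when all pairwise compatibility conditions hold.
Pairwise compatibility: gcd(m_i, m_j) must divide a_i - a_j for every pair.
Merge one congruence at a time:
  Start: x ≡ 11 (mod 14).
  Combine with x ≡ 3 (mod 10): gcd(14, 10) = 2; 3 - 11 = -8, which IS divisible by 2, so compatible.
    Write x = 11 + 14·t and substitute into x ≡ 3 (mod 10): 14·t ≡ 3 − 11 = -8 (mod 10).
    Divide the congruence (and modulus) by g = 2: 7·t ≡ -4 (mod 5).
    Reduce coefficients mod 5: 2·t ≡ 1 (mod 5).
    The inverse of 2 mod 5 is 3 (since 2·3 = 6 = 1·5 + 1), so t ≡ 3·1 = 3 ≡ 3 (mod 5).
    Then x = 11 + 14·3 = 53, valid modulo lcm(14, 10) = 70: x ≡ 53 (mod 70).
  Combine with x ≡ 4 (mod 21): gcd(70, 21) = 7; 4 - 53 = -49, which IS divisible by 7, so compatible.
    Write x = 53 + 70·t and substitute into x ≡ 4 (mod 21): 70·t ≡ 4 − 53 = -49 (mod 21).
    Divide the congruence (and modulus) by g = 7: 10·t ≡ -7 (mod 3).
    Reduce coefficients mod 3: 1·t ≡ 2 (mod 3).
    So t ≡ 2 (mod 3).
    Then x = 53 + 70·2 = 193, valid modulo lcm(70, 21) = 210: x ≡ 193 (mod 210).
Verify: 193 mod 14 = 11, 193 mod 10 = 3, 193 mod 21 = 4.

x ≡ 193 (mod 210).


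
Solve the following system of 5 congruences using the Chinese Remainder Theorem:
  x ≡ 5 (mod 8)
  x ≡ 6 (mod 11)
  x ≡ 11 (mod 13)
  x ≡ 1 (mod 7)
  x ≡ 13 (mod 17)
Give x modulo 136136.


Product of moduli M = 8 · 11 · 13 · 7 · 17 = 136136.
Merge one congruence at a time:
  Start: x ≡ 5 (mod 8).
  Combine with x ≡ 6 (mod 11); new modulus lcm = 88.
    Write x = 5 + 8·t and substitute into x ≡ 6 (mod 11): 8·t ≡ 6 − 5 = 1 (mod 11).
    The inverse of 8 mod 11 is 7 (since 8·7 = 56 = 5·11 + 1), so t ≡ 7·1 = 7 ≡ 7 (mod 11).
    Then x = 5 + 8·7 = 61, valid modulo lcm(8, 11) = 88: x ≡ 61 (mod 88).
  Combine with x ≡ 11 (mod 13); new modulus lcm = 1144.
    Write x = 61 + 88·t and substitute into x ≡ 11 (mod 13): 88·t ≡ 11 − 61 = -50 (mod 13).
    Reduce coefficients mod 13: 10·t ≡ 2 (mod 13).
    The inverse of 10 mod 13 is 4 (since 10·4 = 40 = 3·13 + 1), so t ≡ 4·2 = 8 ≡ 8 (mod 13).
    Then x = 61 + 88·8 = 765, valid modulo lcm(88, 13) = 1144: x ≡ 765 (mod 1144).
  Combine with x ≡ 1 (mod 7); new modulus lcm = 8008.
    Write x = 765 + 1144·t and substitute into x ≡ 1 (mod 7): 1144·t ≡ 1 − 765 = -764 (mod 7).
    Reduce coefficients mod 7: 3·t ≡ 6 (mod 7).
    The inverse of 3 mod 7 is 5 (since 3·5 = 15 = 2·7 + 1), so t ≡ 5·6 = 30 ≡ 2 (mod 7).
    Then x = 765 + 1144·2 = 3053, valid modulo lcm(1144, 7) = 8008: x ≡ 3053 (mod 8008).
  Combine with x ≡ 13 (mod 17); new modulus lcm = 136136.
    Write x = 3053 + 8008·t and substitute into x ≡ 13 (mod 17): 8008·t ≡ 13 − 3053 = -3040 (mod 17).
    Reduce coefficients mod 17: 1·t ≡ 3 (mod 17).
    So t ≡ 3 (mod 17).
    Then x = 3053 + 8008·3 = 27077, valid modulo lcm(8008, 17) = 136136: x ≡ 27077 (mod 136136).
Verify against each original: 27077 mod 8 = 5, 27077 mod 11 = 6, 27077 mod 13 = 11, 27077 mod 7 = 1, 27077 mod 17 = 13.

x ≡ 27077 (mod 136136).


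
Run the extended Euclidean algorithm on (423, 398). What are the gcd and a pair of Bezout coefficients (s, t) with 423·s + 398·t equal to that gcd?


Euclidean algorithm on (423, 398) — divide until remainder is 0:
  423 = 1 · 398 + 25
  398 = 15 · 25 + 23
  25 = 1 · 23 + 2
  23 = 11 · 2 + 1
  2 = 2 · 1 + 0
gcd(423, 398) = 1.
Track Bezout coefficients alongside the remainders: start with r₀ = 423 = a·1 + b·0 (s = 1, t = 0) and r₁ = 398 = a·0 + b·1 (s = 0, t = 1); each new remainder r_{k+1} = r_{k-1} − q_k·r_k inherits s_{k+1} = s_{k-1} − q_k·s_k, t_{k+1} = t_{k-1} − q_k·t_k, so r_k = a·s_k + b·t_k at every step:
  q = 1: r = 25, s = 1 − 1·0 = 1, t = 0 − 1·1 = -1  (check: 423·1 + 398·(-1) = 25)
  q = 15: r = 23, s = 0 − 15·1 = -15, t = 1 − 15·(-1) = 16  (check: 423·(-15) + 398·16 = 23)
  q = 1: r = 2, s = 1 − 1·(-15) = 16, t = -1 − 1·16 = -17  (check: 423·16 + 398·(-17) = 2)
  q = 11: r = 1, s = -15 − 11·16 = -191, t = 16 − 11·(-17) = 203  (check: 423·(-191) + 398·203 = 1)
The row with r = 1 (the gcd) gives the Bezout coefficients s = -191, t = 203.
Result: 423 · (-191) + 398 · (203) = 1.

gcd(423, 398) = 1; s = -191, t = 203 (check: 423·(-191) + 398·203 = 1).


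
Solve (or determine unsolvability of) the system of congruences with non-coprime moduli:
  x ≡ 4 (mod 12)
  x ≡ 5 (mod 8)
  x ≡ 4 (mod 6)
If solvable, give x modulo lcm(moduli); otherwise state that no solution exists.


Moduli 12, 8, 6 are not pairwise coprime, so CRT works modulo lcm(m_i) when all pairwise compatibility conditions hold.
Pairwise compatibility: gcd(m_i, m_j) must divide a_i - a_j for every pair.
Merge one congruence at a time:
  Start: x ≡ 4 (mod 12).
  Combine with x ≡ 5 (mod 8): gcd(12, 8) = 4, and 5 - 4 = 1 is NOT divisible by 4.
    ⇒ system is inconsistent (no integer solution).

No solution (the system is inconsistent).


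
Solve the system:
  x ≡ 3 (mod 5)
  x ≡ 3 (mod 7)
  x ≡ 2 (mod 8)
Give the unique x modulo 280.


Moduli 5, 7, 8 are pairwise coprime; by CRT there is a unique solution modulo M = 5 · 7 · 8 = 280.
Solve pairwise, accumulating the modulus:
  Start with x ≡ 3 (mod 5).
  Combine with x ≡ 3 (mod 7): since gcd(5, 7) = 1, we get a unique residue mod 35.
    Write x = 3 + 5·t and substitute into x ≡ 3 (mod 7): 5·t ≡ 3 − 3 = 0 (mod 7).
    The inverse of 5 mod 7 is 3 (since 5·3 = 15 = 2·7 + 1), so t ≡ 3·0 = 0 ≡ 0 (mod 7).
    Then x = 3 + 5·0 = 3, valid modulo lcm(5, 7) = 35: x ≡ 3 (mod 35).
  Combine with x ≡ 2 (mod 8): since gcd(35, 8) = 1, we get a unique residue mod 280.
    Write x = 3 + 35·t and substitute into x ≡ 2 (mod 8): 35·t ≡ 2 − 3 = -1 (mod 8).
    Reduce coefficients mod 8: 3·t ≡ 7 (mod 8).
    The inverse of 3 mod 8 is 3 (since 3·3 = 9 = 1·8 + 1), so t ≡ 3·7 = 21 ≡ 5 (mod 8).
    Then x = 3 + 35·5 = 178, valid modulo lcm(35, 8) = 280: x ≡ 178 (mod 280).
Verify: 178 mod 5 = 3 ✓, 178 mod 7 = 3 ✓, 178 mod 8 = 2 ✓.

x ≡ 178 (mod 280).


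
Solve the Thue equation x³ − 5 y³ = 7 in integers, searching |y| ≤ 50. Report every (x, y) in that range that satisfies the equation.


The equation is x³ - 5y³ = 7. For fixed y, x³ = 5·y³ + 7, so a solution requires the RHS to be a perfect cube.
Strategy: iterate y from -50 to 50, compute RHS = 5·y³ + 7, and check whether it is a (positive or negative) perfect cube.
Check small values of y:
  y = 0: RHS = 7 is not a perfect cube.
  y = 1: RHS = 12 is not a perfect cube.
  y = -1: RHS = 2 is not a perfect cube.
  y = 2: RHS = 47 is not a perfect cube.
  y = -2: RHS = -33 is not a perfect cube.
  y = 3: RHS = 142 is not a perfect cube.
  y = -3: RHS = -128 is not a perfect cube.
Continuing the search up to |y| = 50 finds no solutions either.
No (x, y) in the scanned range satisfies the equation.

No integer solutions with |y| ≤ 50.


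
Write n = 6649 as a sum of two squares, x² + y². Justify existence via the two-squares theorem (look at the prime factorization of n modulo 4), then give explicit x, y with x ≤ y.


Step 1: Factor n = 6649 = 61 · 109.
Step 2: Check the mod-4 condition on each prime factor: 61 ≡ 1 (mod 4), exponent 1; 109 ≡ 1 (mod 4), exponent 1.
All primes ≡ 3 (mod 4) appear to even exponent (or don't appear), so by the two-squares theorem n IS expressible as a sum of two squares.
Step 3: Build a representation. Here n = 61 · 109 is a product of primes ≡ 1 (mod 4). Each prime p ≡ 1 (mod 4) is itself a sum of two squares; find a² by testing p − a² for a perfect square:
  61: 61 − 1² = 60, 61 − 2² = 57, 61 − 3² = 52, 61 − 4² = 45, 61 − 5² = 36 = 6² ⇒ 61 = 5² + 6².
  109: 109 − 1² = 108, 109 − 2² = 105, 109 − 3² = 100 = 10² ⇒ 109 = 3² + 10².
  Combine using the Brahmagupta–Fibonacci identity (a² + b²)(c² + d²) = (ac − bd)² + (ad + bc)² = (ac + bd)² + (ad − bc)²:
  61 · 109 = 6649: from (5² + 6²)(3² + 10²), take (5·3 − 6·10, 5·10 + 6·3) = (15 − 60, 50 + 18) = (-45, 68); dropping signs (only squares matter) gives (45, 68); check 45² + 68² = 2025 + 4624 = 6649 ✓.
Step 4: Order so x ≤ y and verify: 45² + 68² = 2025 + 4624 = 6649 = n. ✓

n = 6649 = 45² + 68² (one valid representation with x ≤ y).


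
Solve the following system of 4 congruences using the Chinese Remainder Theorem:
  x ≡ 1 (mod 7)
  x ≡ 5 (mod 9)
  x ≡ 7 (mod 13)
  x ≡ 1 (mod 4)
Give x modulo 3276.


Product of moduli M = 7 · 9 · 13 · 4 = 3276.
Merge one congruence at a time:
  Start: x ≡ 1 (mod 7).
  Combine with x ≡ 5 (mod 9); new modulus lcm = 63.
    Write x = 1 + 7·t and substitute into x ≡ 5 (mod 9): 7·t ≡ 5 − 1 = 4 (mod 9).
    The inverse of 7 mod 9 is 4 (since 7·4 = 28 = 3·9 + 1), so t ≡ 4·4 = 16 ≡ 7 (mod 9).
    Then x = 1 + 7·7 = 50, valid modulo lcm(7, 9) = 63: x ≡ 50 (mod 63).
  Combine with x ≡ 7 (mod 13); new modulus lcm = 819.
    Write x = 50 + 63·t and substitute into x ≡ 7 (mod 13): 63·t ≡ 7 − 50 = -43 (mod 13).
    Reduce coefficients mod 13: 11·t ≡ 9 (mod 13).
    The inverse of 11 mod 13 is 6 (since 11·6 = 66 = 5·13 + 1), so t ≡ 6·9 = 54 ≡ 2 (mod 13).
    Then x = 50 + 63·2 = 176, valid modulo lcm(63, 13) = 819: x ≡ 176 (mod 819).
  Combine with x ≡ 1 (mod 4); new modulus lcm = 3276.
    Write x = 176 + 819·t and substitute into x ≡ 1 (mod 4): 819·t ≡ 1 − 176 = -175 (mod 4).
    Reduce coefficients mod 4: 3·t ≡ 1 (mod 4).
    The inverse of 3 mod 4 is 3 (since 3·3 = 9 = 2·4 + 1), so t ≡ 3·1 = 3 ≡ 3 (mod 4).
    Then x = 176 + 819·3 = 2633, valid modulo lcm(819, 4) = 3276: x ≡ 2633 (mod 3276).
Verify against each original: 2633 mod 7 = 1, 2633 mod 9 = 5, 2633 mod 13 = 7, 2633 mod 4 = 1.

x ≡ 2633 (mod 3276).


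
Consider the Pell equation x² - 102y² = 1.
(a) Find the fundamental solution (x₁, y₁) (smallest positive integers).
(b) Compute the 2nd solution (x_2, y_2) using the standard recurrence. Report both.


Step 1: Find the fundamental solution (x₁, y₁) of x² - 102y² = 1.
  Expand √102 as a continued fraction. a₀ = ⌊√102⌋ = 10; iterate m_{k+1} = d_k·a_k − m_k, d_{k+1} = (102 − m_{k+1}²)/d_k, a_{k+1} = ⌊(a₀ + m_{k+1})/d_{k+1}⌋ (starting m₀ = 0, d₀ = 1), with convergents p_k = a_k·p_{k-1} + p_{k-2}, q_k = a_k·q_{k-1} + q_{k-2} (p₋₁ = 1, q₋₁ = 0):
  k = 0: a₀ = 10; p₀/q₀ = 10/1; p₀² − 102·q₀² = 100 − 102 = -2.
  k = 1: m = 10, d = 2, a = ⌊(10 + 10)/2⌋ = 10; p/q = (10·10 + 1)/(10·1 + 0) = 101/10; p² − 102·q² = 10201 − 10200 = 1.
  The first convergent with p² − 102·q² = 1 gives the fundamental solution (x₁, y₁) = (101, 10).
Step 2: Apply the recurrence (x_{n+1}, y_{n+1}) = (x₁x_n + 102y₁y_n, x₁y_n + y₁x_n) repeatedly.
  From (x_1, y_1) = (101, 10): x_2 = 101·101 + 102·10·10 = 20401; y_2 = 101·10 + 10·101 = 2020.
Step 3: Verify x_2² - 102·y_2² = 416200801 - 416200800 = 1 (should be 1). ✓

(x_1, y_1) = (101, 10); (x_2, y_2) = (20401, 2020).


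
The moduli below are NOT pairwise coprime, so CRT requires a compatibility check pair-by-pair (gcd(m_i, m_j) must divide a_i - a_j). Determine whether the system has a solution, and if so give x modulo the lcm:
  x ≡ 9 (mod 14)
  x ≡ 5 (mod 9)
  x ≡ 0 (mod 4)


Moduli 14, 9, 4 are not pairwise coprime, so CRT works modulo lcm(m_i) when all pairwise compatibility conditions hold.
Pairwise compatibility: gcd(m_i, m_j) must divide a_i - a_j for every pair.
Merge one congruence at a time:
  Start: x ≡ 9 (mod 14).
  Combine with x ≡ 5 (mod 9): gcd(14, 9) = 1; 5 - 9 = -4, which IS divisible by 1, so compatible.
    Write x = 9 + 14·t and substitute into x ≡ 5 (mod 9): 14·t ≡ 5 − 9 = -4 (mod 9).
    Reduce coefficients mod 9: 5·t ≡ 5 (mod 9).
    The inverse of 5 mod 9 is 2 (since 5·2 = 10 = 1·9 + 1), so t ≡ 2·5 = 10 ≡ 1 (mod 9).
    Then x = 9 + 14·1 = 23, valid modulo lcm(14, 9) = 126: x ≡ 23 (mod 126).
  Combine with x ≡ 0 (mod 4): gcd(126, 4) = 2, and 0 - 23 = -23 is NOT divisible by 2.
    ⇒ system is inconsistent (no integer solution).

No solution (the system is inconsistent).


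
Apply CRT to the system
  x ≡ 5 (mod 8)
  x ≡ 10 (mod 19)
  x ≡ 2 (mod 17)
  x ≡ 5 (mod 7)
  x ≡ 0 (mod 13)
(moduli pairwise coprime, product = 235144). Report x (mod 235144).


Product of moduli M = 8 · 19 · 17 · 7 · 13 = 235144.
Merge one congruence at a time:
  Start: x ≡ 5 (mod 8).
  Combine with x ≡ 10 (mod 19); new modulus lcm = 152.
    Write x = 5 + 8·t and substitute into x ≡ 10 (mod 19): 8·t ≡ 10 − 5 = 5 (mod 19).
    The inverse of 8 mod 19 is 12 (since 8·12 = 96 = 5·19 + 1), so t ≡ 12·5 = 60 ≡ 3 (mod 19).
    Then x = 5 + 8·3 = 29, valid modulo lcm(8, 19) = 152: x ≡ 29 (mod 152).
  Combine with x ≡ 2 (mod 17); new modulus lcm = 2584.
    Write x = 29 + 152·t and substitute into x ≡ 2 (mod 17): 152·t ≡ 2 − 29 = -27 (mod 17).
    Reduce coefficients mod 17: 16·t ≡ 7 (mod 17).
    The inverse of 16 mod 17 is 16 (since 16·16 = 256 = 15·17 + 1), so t ≡ 16·7 = 112 ≡ 10 (mod 17).
    Then x = 29 + 152·10 = 1549, valid modulo lcm(152, 17) = 2584: x ≡ 1549 (mod 2584).
  Combine with x ≡ 5 (mod 7); new modulus lcm = 18088.
    Write x = 1549 + 2584·t and substitute into x ≡ 5 (mod 7): 2584·t ≡ 5 − 1549 = -1544 (mod 7).
    Reduce coefficients mod 7: 1·t ≡ 3 (mod 7).
    So t ≡ 3 (mod 7).
    Then x = 1549 + 2584·3 = 9301, valid modulo lcm(2584, 7) = 18088: x ≡ 9301 (mod 18088).
  Combine with x ≡ 0 (mod 13); new modulus lcm = 235144.
    Write x = 9301 + 18088·t and substitute into x ≡ 0 (mod 13): 18088·t ≡ 0 − 9301 = -9301 (mod 13).
    Reduce coefficients mod 13: 5·t ≡ 7 (mod 13).
    The inverse of 5 mod 13 is 8 (since 5·8 = 40 = 3·13 + 1), so t ≡ 8·7 = 56 ≡ 4 (mod 13).
    Then x = 9301 + 18088·4 = 81653, valid modulo lcm(18088, 13) = 235144: x ≡ 81653 (mod 235144).
Verify against each original: 81653 mod 8 = 5, 81653 mod 19 = 10, 81653 mod 17 = 2, 81653 mod 7 = 5, 81653 mod 13 = 0.

x ≡ 81653 (mod 235144).


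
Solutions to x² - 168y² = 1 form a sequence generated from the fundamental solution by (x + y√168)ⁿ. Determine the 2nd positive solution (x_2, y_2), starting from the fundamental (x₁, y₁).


Step 1: Find the fundamental solution (x₁, y₁) of x² - 168y² = 1.
  Expand √168 as a continued fraction. a₀ = ⌊√168⌋ = 12; iterate m_{k+1} = d_k·a_k − m_k, d_{k+1} = (168 − m_{k+1}²)/d_k, a_{k+1} = ⌊(a₀ + m_{k+1})/d_{k+1}⌋ (starting m₀ = 0, d₀ = 1), with convergents p_k = a_k·p_{k-1} + p_{k-2}, q_k = a_k·q_{k-1} + q_{k-2} (p₋₁ = 1, q₋₁ = 0):
  k = 0: a₀ = 12; p₀/q₀ = 12/1; p₀² − 168·q₀² = 144 − 168 = -24.
  k = 1: m = 12, d = 24, a = ⌊(12 + 12)/24⌋ = 1; p/q = (1·12 + 1)/(1·1 + 0) = 13/1; p² − 168·q² = 169 − 168 = 1.
  The first convergent with p² − 168·q² = 1 gives the fundamental solution (x₁, y₁) = (13, 1).
Step 2: Apply the recurrence (x_{n+1}, y_{n+1}) = (x₁x_n + 168y₁y_n, x₁y_n + y₁x_n) repeatedly.
  From (x_1, y_1) = (13, 1): x_2 = 13·13 + 168·1·1 = 337; y_2 = 13·1 + 1·13 = 26.
Step 3: Verify x_2² - 168·y_2² = 113569 - 113568 = 1 (should be 1). ✓

(x_1, y_1) = (13, 1); (x_2, y_2) = (337, 26).


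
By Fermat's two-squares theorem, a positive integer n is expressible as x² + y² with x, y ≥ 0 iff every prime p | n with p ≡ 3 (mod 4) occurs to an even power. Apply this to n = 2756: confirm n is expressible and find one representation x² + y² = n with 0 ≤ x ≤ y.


Step 1: Factor n = 2756 = 2^2 · 13 · 53.
Step 2: Check the mod-4 condition on each prime factor: 2 = 2 (special); 13 ≡ 1 (mod 4), exponent 1; 53 ≡ 1 (mod 4), exponent 1.
All primes ≡ 3 (mod 4) appear to even exponent (or don't appear), so by the two-squares theorem n IS expressible as a sum of two squares.
Step 3: Build a representation. Group n = k² · m with k = 2 and m = 13 · 53 = 689 (a product of primes ≡ 1 (mod 4)); a representation of m scales to one of n via (k·x)² + (k·y)² = k²(x² + y²). Each prime p ≡ 1 (mod 4) is itself a sum of two squares; find a² by testing p − a² for a perfect square:
  13: 13 − 1² = 12, 13 − 2² = 9 = 3² ⇒ 13 = 2² + 3².
  53: 53 − 1² = 52, 53 − 2² = 49 = 7² ⇒ 53 = 2² + 7².
  Combine using the Brahmagupta–Fibonacci identity (a² + b²)(c² + d²) = (ac − bd)² + (ad + bc)² = (ac + bd)² + (ad − bc)²:
  13 · 53 = 689: from (2² + 3²)(2² + 7²), take (2·2 − 3·7, 2·7 + 3·2) = (4 − 21, 14 + 6) = (-17, 20); dropping signs (only squares matter) gives (17, 20); check 17² + 20² = 289 + 400 = 689 ✓.
  Scale by k = 2: (2·17, 2·20) = (34, 40).
Step 4: Order so x ≤ y and verify: 34² + 40² = 1156 + 1600 = 2756 = n. ✓

n = 2756 = 34² + 40² (one valid representation with x ≤ y).


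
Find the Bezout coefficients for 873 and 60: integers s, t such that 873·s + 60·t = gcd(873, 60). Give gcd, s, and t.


Euclidean algorithm on (873, 60) — divide until remainder is 0:
  873 = 14 · 60 + 33
  60 = 1 · 33 + 27
  33 = 1 · 27 + 6
  27 = 4 · 6 + 3
  6 = 2 · 3 + 0
gcd(873, 60) = 3.
Track Bezout coefficients alongside the remainders: start with r₀ = 873 = a·1 + b·0 (s = 1, t = 0) and r₁ = 60 = a·0 + b·1 (s = 0, t = 1); each new remainder r_{k+1} = r_{k-1} − q_k·r_k inherits s_{k+1} = s_{k-1} − q_k·s_k, t_{k+1} = t_{k-1} − q_k·t_k, so r_k = a·s_k + b·t_k at every step:
  q = 14: r = 33, s = 1 − 14·0 = 1, t = 0 − 14·1 = -14  (check: 873·1 + 60·(-14) = 33)
  q = 1: r = 27, s = 0 − 1·1 = -1, t = 1 − 1·(-14) = 15  (check: 873·(-1) + 60·15 = 27)
  q = 1: r = 6, s = 1 − 1·(-1) = 2, t = -14 − 1·15 = -29  (check: 873·2 + 60·(-29) = 6)
  q = 4: r = 3, s = -1 − 4·2 = -9, t = 15 − 4·(-29) = 131  (check: 873·(-9) + 60·131 = 3)
The row with r = 3 (the gcd) gives the Bezout coefficients s = -9, t = 131.
Result: 873 · (-9) + 60 · (131) = 3.

gcd(873, 60) = 3; s = -9, t = 131 (check: 873·(-9) + 60·131 = 3).


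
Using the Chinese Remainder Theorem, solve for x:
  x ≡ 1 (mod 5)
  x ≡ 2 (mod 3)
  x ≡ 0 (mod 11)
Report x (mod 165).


Moduli 5, 3, 11 are pairwise coprime; by CRT there is a unique solution modulo M = 5 · 3 · 11 = 165.
Solve pairwise, accumulating the modulus:
  Start with x ≡ 1 (mod 5).
  Combine with x ≡ 2 (mod 3): since gcd(5, 3) = 1, we get a unique residue mod 15.
    Write x = 1 + 5·t and substitute into x ≡ 2 (mod 3): 5·t ≡ 2 − 1 = 1 (mod 3).
    Reduce coefficients mod 3: 2·t ≡ 1 (mod 3).
    The inverse of 2 mod 3 is 2 (since 2·2 = 4 = 1·3 + 1), so t ≡ 2·1 = 2 ≡ 2 (mod 3).
    Then x = 1 + 5·2 = 11, valid modulo lcm(5, 3) = 15: x ≡ 11 (mod 15).
  Combine with x ≡ 0 (mod 11): since gcd(15, 11) = 1, we get a unique residue mod 165.
    Write x = 11 + 15·t and substitute into x ≡ 0 (mod 11): 15·t ≡ 0 − 11 = -11 (mod 11).
    Reduce coefficients mod 11: 4·t ≡ 0 (mod 11).
    The inverse of 4 mod 11 is 3 (since 4·3 = 12 = 1·11 + 1), so t ≡ 3·0 = 0 ≡ 0 (mod 11).
    Then x = 11 + 15·0 = 11, valid modulo lcm(15, 11) = 165: x ≡ 11 (mod 165).
Verify: 11 mod 5 = 1 ✓, 11 mod 3 = 2 ✓, 11 mod 11 = 0 ✓.

x ≡ 11 (mod 165).


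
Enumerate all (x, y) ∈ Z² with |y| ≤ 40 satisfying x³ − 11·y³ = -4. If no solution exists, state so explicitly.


The equation is x³ - 11y³ = -4. For fixed y, x³ = 11·y³ − 4, so a solution requires the RHS to be a perfect cube.
Strategy: iterate y from -40 to 40, compute RHS = 11·y³ − 4, and check whether it is a (positive or negative) perfect cube.
Check small values of y:
  y = 0: RHS = -4 is not a perfect cube.
  y = 1: RHS = 7 is not a perfect cube.
  y = -1: RHS = -15 is not a perfect cube.
  y = 2: RHS = 84 is not a perfect cube.
  y = -2: RHS = -92 is not a perfect cube.
  y = 3: RHS = 293 is not a perfect cube.
  y = -3: RHS = -301 is not a perfect cube.
Continuing the search up to |y| = 40 finds no solutions either.
No (x, y) in the scanned range satisfies the equation.

No integer solutions with |y| ≤ 40.


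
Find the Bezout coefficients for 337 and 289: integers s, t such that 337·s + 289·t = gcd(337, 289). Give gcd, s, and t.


Euclidean algorithm on (337, 289) — divide until remainder is 0:
  337 = 1 · 289 + 48
  289 = 6 · 48 + 1
  48 = 48 · 1 + 0
gcd(337, 289) = 1.
Track Bezout coefficients alongside the remainders: start with r₀ = 337 = a·1 + b·0 (s = 1, t = 0) and r₁ = 289 = a·0 + b·1 (s = 0, t = 1); each new remainder r_{k+1} = r_{k-1} − q_k·r_k inherits s_{k+1} = s_{k-1} − q_k·s_k, t_{k+1} = t_{k-1} − q_k·t_k, so r_k = a·s_k + b·t_k at every step:
  q = 1: r = 48, s = 1 − 1·0 = 1, t = 0 − 1·1 = -1  (check: 337·1 + 289·(-1) = 48)
  q = 6: r = 1, s = 0 − 6·1 = -6, t = 1 − 6·(-1) = 7  (check: 337·(-6) + 289·7 = 1)
The row with r = 1 (the gcd) gives the Bezout coefficients s = -6, t = 7.
Result: 337 · (-6) + 289 · (7) = 1.

gcd(337, 289) = 1; s = -6, t = 7 (check: 337·(-6) + 289·7 = 1).


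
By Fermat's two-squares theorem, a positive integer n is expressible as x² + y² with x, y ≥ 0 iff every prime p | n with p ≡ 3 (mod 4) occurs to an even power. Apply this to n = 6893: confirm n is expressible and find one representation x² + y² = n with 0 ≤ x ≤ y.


Step 1: Factor n = 6893 = 61 · 113.
Step 2: Check the mod-4 condition on each prime factor: 61 ≡ 1 (mod 4), exponent 1; 113 ≡ 1 (mod 4), exponent 1.
All primes ≡ 3 (mod 4) appear to even exponent (or don't appear), so by the two-squares theorem n IS expressible as a sum of two squares.
Step 3: Build a representation. Here n = 61 · 113 is a product of primes ≡ 1 (mod 4). Each prime p ≡ 1 (mod 4) is itself a sum of two squares; find a² by testing p − a² for a perfect square:
  61: 61 − 1² = 60, 61 − 2² = 57, 61 − 3² = 52, 61 − 4² = 45, 61 − 5² = 36 = 6² ⇒ 61 = 5² + 6².
  113: 113 − 1² = 112, 113 − 2² = 109, 113 − 3² = 104, 113 − 4² = 97, 113 − 5² = 88, 113 − 6² = 77, 113 − 7² = 64 = 8² ⇒ 113 = 7² + 8².
  Combine using the Brahmagupta–Fibonacci identity (a² + b²)(c² + d²) = (ac − bd)² + (ad + bc)² = (ac + bd)² + (ad − bc)²:
  61 · 113 = 6893: from (5² + 6²)(7² + 8²), take (5·7 − 6·8, 5·8 + 6·7) = (35 − 48, 40 + 42) = (-13, 82); dropping signs (only squares matter) gives (13, 82); check 13² + 82² = 169 + 6724 = 6893 ✓.
Step 4: Order so x ≤ y and verify: 13² + 82² = 169 + 6724 = 6893 = n. ✓

n = 6893 = 13² + 82² (one valid representation with x ≤ y).


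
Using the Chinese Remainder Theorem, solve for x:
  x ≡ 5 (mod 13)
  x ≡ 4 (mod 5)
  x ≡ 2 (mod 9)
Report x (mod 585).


Moduli 13, 5, 9 are pairwise coprime; by CRT there is a unique solution modulo M = 13 · 5 · 9 = 585.
Solve pairwise, accumulating the modulus:
  Start with x ≡ 5 (mod 13).
  Combine with x ≡ 4 (mod 5): since gcd(13, 5) = 1, we get a unique residue mod 65.
    Write x = 5 + 13·t and substitute into x ≡ 4 (mod 5): 13·t ≡ 4 − 5 = -1 (mod 5).
    Reduce coefficients mod 5: 3·t ≡ 4 (mod 5).
    The inverse of 3 mod 5 is 2 (since 3·2 = 6 = 1·5 + 1), so t ≡ 2·4 = 8 ≡ 3 (mod 5).
    Then x = 5 + 13·3 = 44, valid modulo lcm(13, 5) = 65: x ≡ 44 (mod 65).
  Combine with x ≡ 2 (mod 9): since gcd(65, 9) = 1, we get a unique residue mod 585.
    Write x = 44 + 65·t and substitute into x ≡ 2 (mod 9): 65·t ≡ 2 − 44 = -42 (mod 9).
    Reduce coefficients mod 9: 2·t ≡ 3 (mod 9).
    The inverse of 2 mod 9 is 5 (since 2·5 = 10 = 1·9 + 1), so t ≡ 5·3 = 15 ≡ 6 (mod 9).
    Then x = 44 + 65·6 = 434, valid modulo lcm(65, 9) = 585: x ≡ 434 (mod 585).
Verify: 434 mod 13 = 5 ✓, 434 mod 5 = 4 ✓, 434 mod 9 = 2 ✓.

x ≡ 434 (mod 585).


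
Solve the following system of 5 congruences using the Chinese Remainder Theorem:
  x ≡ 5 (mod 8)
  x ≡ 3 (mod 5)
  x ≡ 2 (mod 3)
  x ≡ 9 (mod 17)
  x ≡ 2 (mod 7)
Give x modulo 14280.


Product of moduli M = 8 · 5 · 3 · 17 · 7 = 14280.
Merge one congruence at a time:
  Start: x ≡ 5 (mod 8).
  Combine with x ≡ 3 (mod 5); new modulus lcm = 40.
    Write x = 5 + 8·t and substitute into x ≡ 3 (mod 5): 8·t ≡ 3 − 5 = -2 (mod 5).
    Reduce coefficients mod 5: 3·t ≡ 3 (mod 5).
    The inverse of 3 mod 5 is 2 (since 3·2 = 6 = 1·5 + 1), so t ≡ 2·3 = 6 ≡ 1 (mod 5).
    Then x = 5 + 8·1 = 13, valid modulo lcm(8, 5) = 40: x ≡ 13 (mod 40).
  Combine with x ≡ 2 (mod 3); new modulus lcm = 120.
    Write x = 13 + 40·t and substitute into x ≡ 2 (mod 3): 40·t ≡ 2 − 13 = -11 (mod 3).
    Reduce coefficients mod 3: 1·t ≡ 1 (mod 3).
    So t ≡ 1 (mod 3).
    Then x = 13 + 40·1 = 53, valid modulo lcm(40, 3) = 120: x ≡ 53 (mod 120).
  Combine with x ≡ 9 (mod 17); new modulus lcm = 2040.
    Write x = 53 + 120·t and substitute into x ≡ 9 (mod 17): 120·t ≡ 9 − 53 = -44 (mod 17).
    Reduce coefficients mod 17: 1·t ≡ 7 (mod 17).
    So t ≡ 7 (mod 17).
    Then x = 53 + 120·7 = 893, valid modulo lcm(120, 17) = 2040: x ≡ 893 (mod 2040).
  Combine with x ≡ 2 (mod 7); new modulus lcm = 14280.
    Write x = 893 + 2040·t and substitute into x ≡ 2 (mod 7): 2040·t ≡ 2 − 893 = -891 (mod 7).
    Reduce coefficients mod 7: 3·t ≡ 5 (mod 7).
    The inverse of 3 mod 7 is 5 (since 3·5 = 15 = 2·7 + 1), so t ≡ 5·5 = 25 ≡ 4 (mod 7).
    Then x = 893 + 2040·4 = 9053, valid modulo lcm(2040, 7) = 14280: x ≡ 9053 (mod 14280).
Verify against each original: 9053 mod 8 = 5, 9053 mod 5 = 3, 9053 mod 3 = 2, 9053 mod 17 = 9, 9053 mod 7 = 2.

x ≡ 9053 (mod 14280).


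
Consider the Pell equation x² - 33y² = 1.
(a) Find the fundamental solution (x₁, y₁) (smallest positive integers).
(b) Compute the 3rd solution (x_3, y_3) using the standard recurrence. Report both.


Step 1: Find the fundamental solution (x₁, y₁) of x² - 33y² = 1.
  Expand √33 as a continued fraction. a₀ = ⌊√33⌋ = 5; iterate m_{k+1} = d_k·a_k − m_k, d_{k+1} = (33 − m_{k+1}²)/d_k, a_{k+1} = ⌊(a₀ + m_{k+1})/d_{k+1}⌋ (starting m₀ = 0, d₀ = 1), with convergents p_k = a_k·p_{k-1} + p_{k-2}, q_k = a_k·q_{k-1} + q_{k-2} (p₋₁ = 1, q₋₁ = 0):
  k = 0: a₀ = 5; p₀/q₀ = 5/1; p₀² − 33·q₀² = 25 − 33 = -8.
  k = 1: m = 5, d = 8, a = ⌊(5 + 5)/8⌋ = 1; p/q = (1·5 + 1)/(1·1 + 0) = 6/1; p² − 33·q² = 36 − 33 = 3.
  k = 2: m = 3, d = 3, a = ⌊(5 + 3)/3⌋ = 2; p/q = (2·6 + 5)/(2·1 + 1) = 17/3; p² − 33·q² = 289 − 297 = -8.
  k = 3: m = 3, d = 8, a = ⌊(5 + 3)/8⌋ = 1; p/q = (1·17 + 6)/(1·3 + 1) = 23/4; p² − 33·q² = 529 − 528 = 1.
  The first convergent with p² − 33·q² = 1 gives the fundamental solution (x₁, y₁) = (23, 4).
Step 2: Apply the recurrence (x_{n+1}, y_{n+1}) = (x₁x_n + 33y₁y_n, x₁y_n + y₁x_n) repeatedly.
  From (x_1, y_1) = (23, 4): x_2 = 23·23 + 33·4·4 = 1057; y_2 = 23·4 + 4·23 = 184.
  From (x_2, y_2) = (1057, 184): x_3 = 23·1057 + 33·4·184 = 48599; y_3 = 23·184 + 4·1057 = 8460.
Step 3: Verify x_3² - 33·y_3² = 2361862801 - 2361862800 = 1 (should be 1). ✓

(x_1, y_1) = (23, 4); (x_3, y_3) = (48599, 8460).


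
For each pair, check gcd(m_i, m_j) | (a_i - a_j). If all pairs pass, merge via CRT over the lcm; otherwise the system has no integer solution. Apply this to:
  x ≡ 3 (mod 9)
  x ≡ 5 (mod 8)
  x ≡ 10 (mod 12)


Moduli 9, 8, 12 are not pairwise coprime, so CRT works modulo lcm(m_i) when all pairwise compatibility conditions hold.
Pairwise compatibility: gcd(m_i, m_j) must divide a_i - a_j for every pair.
Merge one congruence at a time:
  Start: x ≡ 3 (mod 9).
  Combine with x ≡ 5 (mod 8): gcd(9, 8) = 1; 5 - 3 = 2, which IS divisible by 1, so compatible.
    Write x = 3 + 9·t and substitute into x ≡ 5 (mod 8): 9·t ≡ 5 − 3 = 2 (mod 8).
    Reduce coefficients mod 8: 1·t ≡ 2 (mod 8).
    So t ≡ 2 (mod 8).
    Then x = 3 + 9·2 = 21, valid modulo lcm(9, 8) = 72: x ≡ 21 (mod 72).
  Combine with x ≡ 10 (mod 12): gcd(72, 12) = 12, and 10 - 21 = -11 is NOT divisible by 12.
    ⇒ system is inconsistent (no integer solution).

No solution (the system is inconsistent).


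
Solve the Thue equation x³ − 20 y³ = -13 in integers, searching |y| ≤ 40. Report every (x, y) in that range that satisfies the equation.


The equation is x³ - 20y³ = -13. For fixed y, x³ = 20·y³ − 13, so a solution requires the RHS to be a perfect cube.
Strategy: iterate y from -40 to 40, compute RHS = 20·y³ − 13, and check whether it is a (positive or negative) perfect cube.
Check small values of y:
  y = 0: RHS = -13 is not a perfect cube.
  y = 1: RHS = 7 is not a perfect cube.
  y = -1: RHS = -33 is not a perfect cube.
  y = 2: RHS = 147 is not a perfect cube.
  y = -2: RHS = -173 is not a perfect cube.
  y = 3: RHS = 527 is not a perfect cube.
  y = -3: RHS = -553 is not a perfect cube.
Continuing the search up to |y| = 40 finds no solutions either.
No (x, y) in the scanned range satisfies the equation.

No integer solutions with |y| ≤ 40.


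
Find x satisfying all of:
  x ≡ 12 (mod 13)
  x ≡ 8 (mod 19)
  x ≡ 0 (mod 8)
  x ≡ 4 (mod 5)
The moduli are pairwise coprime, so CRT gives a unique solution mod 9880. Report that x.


Product of moduli M = 13 · 19 · 8 · 5 = 9880.
Merge one congruence at a time:
  Start: x ≡ 12 (mod 13).
  Combine with x ≡ 8 (mod 19); new modulus lcm = 247.
    Write x = 12 + 13·t and substitute into x ≡ 8 (mod 19): 13·t ≡ 8 − 12 = -4 (mod 19).
    Reduce coefficients mod 19: 13·t ≡ 15 (mod 19).
    The inverse of 13 mod 19 is 3 (since 13·3 = 39 = 2·19 + 1), so t ≡ 3·15 = 45 ≡ 7 (mod 19).
    Then x = 12 + 13·7 = 103, valid modulo lcm(13, 19) = 247: x ≡ 103 (mod 247).
  Combine with x ≡ 0 (mod 8); new modulus lcm = 1976.
    Write x = 103 + 247·t and substitute into x ≡ 0 (mod 8): 247·t ≡ 0 − 103 = -103 (mod 8).
    Reduce coefficients mod 8: 7·t ≡ 1 (mod 8).
    The inverse of 7 mod 8 is 7 (since 7·7 = 49 = 6·8 + 1), so t ≡ 7·1 = 7 ≡ 7 (mod 8).
    Then x = 103 + 247·7 = 1832, valid modulo lcm(247, 8) = 1976: x ≡ 1832 (mod 1976).
  Combine with x ≡ 4 (mod 5); new modulus lcm = 9880.
    Write x = 1832 + 1976·t and substitute into x ≡ 4 (mod 5): 1976·t ≡ 4 − 1832 = -1828 (mod 5).
    Reduce coefficients mod 5: 1·t ≡ 2 (mod 5).
    So t ≡ 2 (mod 5).
    Then x = 1832 + 1976·2 = 5784, valid modulo lcm(1976, 5) = 9880: x ≡ 5784 (mod 9880).
Verify against each original: 5784 mod 13 = 12, 5784 mod 19 = 8, 5784 mod 8 = 0, 5784 mod 5 = 4.

x ≡ 5784 (mod 9880).


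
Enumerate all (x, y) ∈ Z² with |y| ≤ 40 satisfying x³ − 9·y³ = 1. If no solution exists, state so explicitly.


The equation is x³ - 9y³ = 1. For fixed y, x³ = 9·y³ + 1, so a solution requires the RHS to be a perfect cube.
Strategy: iterate y from -40 to 40, compute RHS = 9·y³ + 1, and check whether it is a (positive or negative) perfect cube.
Check small values of y:
  y = 0: RHS = 1 = (1)³ ⇒ x = 1 works.
  y = 1: RHS = 10 is not a perfect cube.
  y = -1: RHS = -8 = (-2)³ ⇒ x = -2 works.
  y = 2: RHS = 73 is not a perfect cube.
  y = -2: RHS = -71 is not a perfect cube.
  y = 3: RHS = 244 is not a perfect cube.
  y = -3: RHS = -242 is not a perfect cube.
Continuing the search up to |y| = 40 finds no further solutions beyond those listed.
Collected solutions: (1, 0), (-2, -1).

Solutions (with |y| ≤ 40): (1, 0), (-2, -1).


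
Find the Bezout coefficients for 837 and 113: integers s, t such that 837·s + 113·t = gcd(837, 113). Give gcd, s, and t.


Euclidean algorithm on (837, 113) — divide until remainder is 0:
  837 = 7 · 113 + 46
  113 = 2 · 46 + 21
  46 = 2 · 21 + 4
  21 = 5 · 4 + 1
  4 = 4 · 1 + 0
gcd(837, 113) = 1.
Track Bezout coefficients alongside the remainders: start with r₀ = 837 = a·1 + b·0 (s = 1, t = 0) and r₁ = 113 = a·0 + b·1 (s = 0, t = 1); each new remainder r_{k+1} = r_{k-1} − q_k·r_k inherits s_{k+1} = s_{k-1} − q_k·s_k, t_{k+1} = t_{k-1} − q_k·t_k, so r_k = a·s_k + b·t_k at every step:
  q = 7: r = 46, s = 1 − 7·0 = 1, t = 0 − 7·1 = -7  (check: 837·1 + 113·(-7) = 46)
  q = 2: r = 21, s = 0 − 2·1 = -2, t = 1 − 2·(-7) = 15  (check: 837·(-2) + 113·15 = 21)
  q = 2: r = 4, s = 1 − 2·(-2) = 5, t = -7 − 2·15 = -37  (check: 837·5 + 113·(-37) = 4)
  q = 5: r = 1, s = -2 − 5·5 = -27, t = 15 − 5·(-37) = 200  (check: 837·(-27) + 113·200 = 1)
The row with r = 1 (the gcd) gives the Bezout coefficients s = -27, t = 200.
Result: 837 · (-27) + 113 · (200) = 1.

gcd(837, 113) = 1; s = -27, t = 200 (check: 837·(-27) + 113·200 = 1).


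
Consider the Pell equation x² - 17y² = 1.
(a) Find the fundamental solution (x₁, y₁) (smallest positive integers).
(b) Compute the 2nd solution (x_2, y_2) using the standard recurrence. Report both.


Step 1: Find the fundamental solution (x₁, y₁) of x² - 17y² = 1.
  Expand √17 as a continued fraction. a₀ = ⌊√17⌋ = 4; iterate m_{k+1} = d_k·a_k − m_k, d_{k+1} = (17 − m_{k+1}²)/d_k, a_{k+1} = ⌊(a₀ + m_{k+1})/d_{k+1}⌋ (starting m₀ = 0, d₀ = 1), with convergents p_k = a_k·p_{k-1} + p_{k-2}, q_k = a_k·q_{k-1} + q_{k-2} (p₋₁ = 1, q₋₁ = 0):
  k = 0: a₀ = 4; p₀/q₀ = 4/1; p₀² − 17·q₀² = 16 − 17 = -1.
  k = 1: m = 4, d = 1, a = ⌊(4 + 4)/1⌋ = 8; p/q = (8·4 + 1)/(8·1 + 0) = 33/8; p² − 17·q² = 1089 − 1088 = 1.
  The first convergent with p² − 17·q² = 1 gives the fundamental solution (x₁, y₁) = (33, 8).
Step 2: Apply the recurrence (x_{n+1}, y_{n+1}) = (x₁x_n + 17y₁y_n, x₁y_n + y₁x_n) repeatedly.
  From (x_1, y_1) = (33, 8): x_2 = 33·33 + 17·8·8 = 2177; y_2 = 33·8 + 8·33 = 528.
Step 3: Verify x_2² - 17·y_2² = 4739329 - 4739328 = 1 (should be 1). ✓

(x_1, y_1) = (33, 8); (x_2, y_2) = (2177, 528).


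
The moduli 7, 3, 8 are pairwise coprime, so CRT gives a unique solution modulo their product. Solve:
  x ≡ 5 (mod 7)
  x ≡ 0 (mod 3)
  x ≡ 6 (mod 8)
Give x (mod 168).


Moduli 7, 3, 8 are pairwise coprime; by CRT there is a unique solution modulo M = 7 · 3 · 8 = 168.
Solve pairwise, accumulating the modulus:
  Start with x ≡ 5 (mod 7).
  Combine with x ≡ 0 (mod 3): since gcd(7, 3) = 1, we get a unique residue mod 21.
    Write x = 5 + 7·t and substitute into x ≡ 0 (mod 3): 7·t ≡ 0 − 5 = -5 (mod 3).
    Reduce coefficients mod 3: 1·t ≡ 1 (mod 3).
    So t ≡ 1 (mod 3).
    Then x = 5 + 7·1 = 12, valid modulo lcm(7, 3) = 21: x ≡ 12 (mod 21).
  Combine with x ≡ 6 (mod 8): since gcd(21, 8) = 1, we get a unique residue mod 168.
    Write x = 12 + 21·t and substitute into x ≡ 6 (mod 8): 21·t ≡ 6 − 12 = -6 (mod 8).
    Reduce coefficients mod 8: 5·t ≡ 2 (mod 8).
    The inverse of 5 mod 8 is 5 (since 5·5 = 25 = 3·8 + 1), so t ≡ 5·2 = 10 ≡ 2 (mod 8).
    Then x = 12 + 21·2 = 54, valid modulo lcm(21, 8) = 168: x ≡ 54 (mod 168).
Verify: 54 mod 7 = 5 ✓, 54 mod 3 = 0 ✓, 54 mod 8 = 6 ✓.

x ≡ 54 (mod 168).


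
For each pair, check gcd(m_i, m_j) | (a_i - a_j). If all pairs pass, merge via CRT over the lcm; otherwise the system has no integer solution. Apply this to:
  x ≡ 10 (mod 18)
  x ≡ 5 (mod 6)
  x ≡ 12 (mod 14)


Moduli 18, 6, 14 are not pairwise coprime, so CRT works modulo lcm(m_i) when all pairwise compatibility conditions hold.
Pairwise compatibility: gcd(m_i, m_j) must divide a_i - a_j for every pair.
Merge one congruence at a time:
  Start: x ≡ 10 (mod 18).
  Combine with x ≡ 5 (mod 6): gcd(18, 6) = 6, and 5 - 10 = -5 is NOT divisible by 6.
    ⇒ system is inconsistent (no integer solution).

No solution (the system is inconsistent).


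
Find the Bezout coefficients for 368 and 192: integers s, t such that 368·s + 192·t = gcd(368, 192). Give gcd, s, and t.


Euclidean algorithm on (368, 192) — divide until remainder is 0:
  368 = 1 · 192 + 176
  192 = 1 · 176 + 16
  176 = 11 · 16 + 0
gcd(368, 192) = 16.
Track Bezout coefficients alongside the remainders: start with r₀ = 368 = a·1 + b·0 (s = 1, t = 0) and r₁ = 192 = a·0 + b·1 (s = 0, t = 1); each new remainder r_{k+1} = r_{k-1} − q_k·r_k inherits s_{k+1} = s_{k-1} − q_k·s_k, t_{k+1} = t_{k-1} − q_k·t_k, so r_k = a·s_k + b·t_k at every step:
  q = 1: r = 176, s = 1 − 1·0 = 1, t = 0 − 1·1 = -1  (check: 368·1 + 192·(-1) = 176)
  q = 1: r = 16, s = 0 − 1·1 = -1, t = 1 − 1·(-1) = 2  (check: 368·(-1) + 192·2 = 16)
The row with r = 16 (the gcd) gives the Bezout coefficients s = -1, t = 2.
Result: 368 · (-1) + 192 · (2) = 16.

gcd(368, 192) = 16; s = -1, t = 2 (check: 368·(-1) + 192·2 = 16).


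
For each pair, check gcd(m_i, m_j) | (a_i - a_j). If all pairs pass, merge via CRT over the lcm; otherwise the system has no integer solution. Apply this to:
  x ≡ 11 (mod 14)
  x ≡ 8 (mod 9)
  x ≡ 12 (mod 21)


Moduli 14, 9, 21 are not pairwise coprime, so CRT works modulo lcm(m_i) when all pairwise compatibility conditions hold.
Pairwise compatibility: gcd(m_i, m_j) must divide a_i - a_j for every pair.
Merge one congruence at a time:
  Start: x ≡ 11 (mod 14).
  Combine with x ≡ 8 (mod 9): gcd(14, 9) = 1; 8 - 11 = -3, which IS divisible by 1, so compatible.
    Write x = 11 + 14·t and substitute into x ≡ 8 (mod 9): 14·t ≡ 8 − 11 = -3 (mod 9).
    Reduce coefficients mod 9: 5·t ≡ 6 (mod 9).
    The inverse of 5 mod 9 is 2 (since 5·2 = 10 = 1·9 + 1), so t ≡ 2·6 = 12 ≡ 3 (mod 9).
    Then x = 11 + 14·3 = 53, valid modulo lcm(14, 9) = 126: x ≡ 53 (mod 126).
  Combine with x ≡ 12 (mod 21): gcd(126, 21) = 21, and 12 - 53 = -41 is NOT divisible by 21.
    ⇒ system is inconsistent (no integer solution).

No solution (the system is inconsistent).
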